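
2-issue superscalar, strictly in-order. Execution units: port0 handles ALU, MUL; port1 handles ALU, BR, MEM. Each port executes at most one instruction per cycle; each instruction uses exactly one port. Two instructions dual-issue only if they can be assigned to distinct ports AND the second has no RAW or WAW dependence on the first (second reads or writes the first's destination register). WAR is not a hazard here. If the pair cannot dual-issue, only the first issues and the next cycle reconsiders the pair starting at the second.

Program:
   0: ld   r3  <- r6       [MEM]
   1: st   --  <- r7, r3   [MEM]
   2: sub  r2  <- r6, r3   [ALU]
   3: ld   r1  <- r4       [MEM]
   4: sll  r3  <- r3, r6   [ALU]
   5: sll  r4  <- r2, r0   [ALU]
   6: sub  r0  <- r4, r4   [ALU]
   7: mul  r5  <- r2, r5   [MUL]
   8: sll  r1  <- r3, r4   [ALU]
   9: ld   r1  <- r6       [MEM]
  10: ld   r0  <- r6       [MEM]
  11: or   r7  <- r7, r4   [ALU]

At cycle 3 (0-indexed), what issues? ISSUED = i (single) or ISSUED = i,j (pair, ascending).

ISSUED = 5

t=0 i0:ld.MEM ; no-port MEM/MEM
t=1 i1&i2:st.MEM;sub.ALU ; pair
t=2 i3&i4:ld.MEM;sll.ALU ; pair
t=3 i5:sll.ALU ; RAW r4
t=4 i6&i7:sub.ALU;mul.MUL ; pair
t=5 i8:sll.ALU ; WAW r1
t=6 i9:ld.MEM ; no-port MEM/MEM
t=7 i10&i11:ld.MEM;or.ALU ; pair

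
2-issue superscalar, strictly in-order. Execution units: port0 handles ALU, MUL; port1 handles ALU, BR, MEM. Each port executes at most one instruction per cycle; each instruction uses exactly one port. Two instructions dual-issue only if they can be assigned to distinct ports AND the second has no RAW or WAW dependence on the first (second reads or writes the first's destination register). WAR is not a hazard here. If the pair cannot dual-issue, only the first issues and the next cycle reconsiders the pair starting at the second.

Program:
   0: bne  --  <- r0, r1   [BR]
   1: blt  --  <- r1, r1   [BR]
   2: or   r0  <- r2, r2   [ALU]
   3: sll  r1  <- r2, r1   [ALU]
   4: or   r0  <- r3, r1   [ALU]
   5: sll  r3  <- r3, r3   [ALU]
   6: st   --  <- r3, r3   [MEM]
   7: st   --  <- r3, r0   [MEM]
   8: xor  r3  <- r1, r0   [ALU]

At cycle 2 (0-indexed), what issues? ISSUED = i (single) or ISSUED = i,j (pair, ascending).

0. bne @i0  | no-port BR/BR
1. blt or @i1,i2  | 2-wide
2. sll @i3  | RAW r1
3. or sll @i4,i5  | 2-wide
4. st @i6  | no-port MEM/MEM
5. st xor @i7,i8  | 2-wide

ISSUED = 3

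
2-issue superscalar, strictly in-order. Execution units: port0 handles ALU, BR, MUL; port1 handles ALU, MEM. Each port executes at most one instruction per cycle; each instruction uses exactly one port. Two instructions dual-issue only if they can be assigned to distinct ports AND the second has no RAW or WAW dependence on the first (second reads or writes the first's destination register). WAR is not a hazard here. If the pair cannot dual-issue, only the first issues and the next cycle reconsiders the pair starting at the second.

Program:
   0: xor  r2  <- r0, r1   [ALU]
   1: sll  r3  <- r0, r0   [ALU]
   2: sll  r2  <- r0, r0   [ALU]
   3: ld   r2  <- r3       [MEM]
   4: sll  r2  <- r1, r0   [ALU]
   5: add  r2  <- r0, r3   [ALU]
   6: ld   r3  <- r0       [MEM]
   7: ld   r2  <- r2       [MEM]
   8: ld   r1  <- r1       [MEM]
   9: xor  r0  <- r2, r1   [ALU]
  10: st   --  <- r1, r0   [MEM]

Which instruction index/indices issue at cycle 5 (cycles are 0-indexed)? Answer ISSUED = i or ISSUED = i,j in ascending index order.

ISSUED = 7

  cy0 -> i0&i1 (xor;sll) 2-wide
  cy1 -> i2 (sll) WAW r2
  cy2 -> i3 (ld) WAW r2
  cy3 -> i4 (sll) WAW r2
  cy4 -> i5&i6 (add;ld) 2-wide
  cy5 -> i7 (ld) no-port MEM/MEM
  cy6 -> i8 (ld) RAW r1
  cy7 -> i9 (xor) RAW r0
  cy8 -> i10 (st) tail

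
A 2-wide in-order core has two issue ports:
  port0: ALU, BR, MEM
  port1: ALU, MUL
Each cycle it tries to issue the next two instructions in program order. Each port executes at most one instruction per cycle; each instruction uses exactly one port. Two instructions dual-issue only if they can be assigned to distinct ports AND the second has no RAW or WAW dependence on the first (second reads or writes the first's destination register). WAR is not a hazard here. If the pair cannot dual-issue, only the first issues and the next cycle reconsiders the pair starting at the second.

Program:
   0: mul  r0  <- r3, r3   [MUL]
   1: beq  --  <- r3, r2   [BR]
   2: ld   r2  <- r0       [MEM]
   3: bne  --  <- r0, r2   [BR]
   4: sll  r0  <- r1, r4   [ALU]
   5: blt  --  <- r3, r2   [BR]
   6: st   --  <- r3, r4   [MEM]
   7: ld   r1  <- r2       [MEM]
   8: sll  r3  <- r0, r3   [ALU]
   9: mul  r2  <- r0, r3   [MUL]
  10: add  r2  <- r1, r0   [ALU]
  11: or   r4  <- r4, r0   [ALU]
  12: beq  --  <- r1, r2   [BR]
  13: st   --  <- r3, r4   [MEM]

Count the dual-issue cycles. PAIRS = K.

PAIRS = 4

[0] i0,i1  mul.MUL beq.BR  -- dual
[1] i2  ld.MEM  -- no-port MEM/BR
[2] i3,i4  bne.BR sll.ALU  -- dual
[3] i5  blt.BR  -- no-port BR/MEM
[4] i6  st.MEM  -- no-port MEM/MEM
[5] i7,i8  ld.MEM sll.ALU  -- dual
[6] i9  mul.MUL  -- WAW r2
[7] i10,i11  add.ALU or.ALU  -- dual
[8] i12  beq.BR  -- no-port BR/MEM
[9] i13  st.MEM  -- tail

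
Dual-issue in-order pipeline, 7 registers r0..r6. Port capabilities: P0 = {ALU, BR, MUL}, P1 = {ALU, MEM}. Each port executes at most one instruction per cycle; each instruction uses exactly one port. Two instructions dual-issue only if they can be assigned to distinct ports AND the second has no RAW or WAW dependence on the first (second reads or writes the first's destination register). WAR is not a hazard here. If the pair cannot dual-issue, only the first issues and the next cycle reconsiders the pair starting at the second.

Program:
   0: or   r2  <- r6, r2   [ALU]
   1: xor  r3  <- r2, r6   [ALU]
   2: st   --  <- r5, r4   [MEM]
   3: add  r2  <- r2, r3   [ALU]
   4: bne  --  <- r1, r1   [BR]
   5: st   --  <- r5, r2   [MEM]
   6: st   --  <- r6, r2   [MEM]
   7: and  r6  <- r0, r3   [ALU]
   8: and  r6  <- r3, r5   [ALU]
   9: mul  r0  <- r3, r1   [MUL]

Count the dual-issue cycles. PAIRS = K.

PAIRS = 4

[0] i0  or  -- RAW r2
[1] i1+i2  xor+st  -- pair
[2] i3+i4  add+bne  -- pair
[3] i5  st  -- no-port MEM/MEM
[4] i6+i7  st+and  -- pair
[5] i8+i9  and+mul  -- pair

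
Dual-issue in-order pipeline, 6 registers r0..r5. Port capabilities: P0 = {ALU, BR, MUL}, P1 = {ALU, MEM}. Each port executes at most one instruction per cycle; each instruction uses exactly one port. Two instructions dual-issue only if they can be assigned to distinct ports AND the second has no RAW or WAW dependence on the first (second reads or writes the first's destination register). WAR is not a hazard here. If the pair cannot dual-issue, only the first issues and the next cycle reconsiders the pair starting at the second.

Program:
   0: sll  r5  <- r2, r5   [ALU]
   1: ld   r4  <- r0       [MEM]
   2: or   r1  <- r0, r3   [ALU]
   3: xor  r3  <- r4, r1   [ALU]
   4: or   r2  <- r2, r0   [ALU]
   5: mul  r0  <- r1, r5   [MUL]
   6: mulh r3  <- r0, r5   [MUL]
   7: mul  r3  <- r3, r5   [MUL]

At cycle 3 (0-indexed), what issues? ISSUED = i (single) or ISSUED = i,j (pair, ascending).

ISSUED = 5

0. sll.ALU/ld.MEM @i0/i1  | dual
1. or.ALU @i2  | RAW r1
2. xor.ALU/or.ALU @i3/i4  | dual
3. mul.MUL @i5  | no-port MUL/MUL
4. mulh.MUL @i6  | no-port MUL/MUL
5. mul.MUL @i7  | tail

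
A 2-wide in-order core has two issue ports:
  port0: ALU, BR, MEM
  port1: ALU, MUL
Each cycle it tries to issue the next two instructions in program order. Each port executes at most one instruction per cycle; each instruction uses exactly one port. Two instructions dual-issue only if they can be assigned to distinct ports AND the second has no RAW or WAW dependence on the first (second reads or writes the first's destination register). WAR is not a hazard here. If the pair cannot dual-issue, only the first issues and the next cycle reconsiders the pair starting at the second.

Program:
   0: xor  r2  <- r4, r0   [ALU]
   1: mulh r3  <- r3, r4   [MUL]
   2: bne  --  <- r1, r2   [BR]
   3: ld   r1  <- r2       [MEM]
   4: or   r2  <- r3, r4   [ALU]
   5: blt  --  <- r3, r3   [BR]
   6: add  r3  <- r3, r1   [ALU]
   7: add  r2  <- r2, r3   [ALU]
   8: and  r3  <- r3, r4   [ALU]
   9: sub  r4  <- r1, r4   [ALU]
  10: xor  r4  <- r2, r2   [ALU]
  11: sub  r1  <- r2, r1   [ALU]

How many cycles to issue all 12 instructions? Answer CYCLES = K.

CYCLES = 7

c0: i0&i1 xor.ALU;mulh.MUL  dual
c1: i2 bne.BR  no-port BR/MEM
c2: i3&i4 ld.MEM;or.ALU  dual
c3: i5&i6 blt.BR;add.ALU  dual
c4: i7&i8 add.ALU;and.ALU  dual
c5: i9 sub.ALU  WAW r4
c6: i10&i11 xor.ALU;sub.ALU  dual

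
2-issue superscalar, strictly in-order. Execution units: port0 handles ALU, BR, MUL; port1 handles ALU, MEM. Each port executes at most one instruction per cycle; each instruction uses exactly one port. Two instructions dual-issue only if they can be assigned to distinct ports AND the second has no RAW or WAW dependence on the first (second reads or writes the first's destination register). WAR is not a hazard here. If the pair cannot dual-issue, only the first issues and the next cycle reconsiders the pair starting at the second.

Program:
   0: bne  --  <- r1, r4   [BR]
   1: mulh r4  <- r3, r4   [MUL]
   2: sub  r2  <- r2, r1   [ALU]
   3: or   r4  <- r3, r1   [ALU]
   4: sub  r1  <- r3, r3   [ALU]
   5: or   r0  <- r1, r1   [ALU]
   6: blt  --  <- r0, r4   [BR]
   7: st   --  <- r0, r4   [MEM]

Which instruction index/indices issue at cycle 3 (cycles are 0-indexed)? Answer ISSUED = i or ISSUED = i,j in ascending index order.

ISSUED = 5

c0: i0 bne.BR  no-port BR/MUL
c1: i1&i2 mulh.MUL;sub.ALU  pair
c2: i3&i4 or.ALU;sub.ALU  pair
c3: i5 or.ALU  RAW r0
c4: i6&i7 blt.BR;st.MEM  pair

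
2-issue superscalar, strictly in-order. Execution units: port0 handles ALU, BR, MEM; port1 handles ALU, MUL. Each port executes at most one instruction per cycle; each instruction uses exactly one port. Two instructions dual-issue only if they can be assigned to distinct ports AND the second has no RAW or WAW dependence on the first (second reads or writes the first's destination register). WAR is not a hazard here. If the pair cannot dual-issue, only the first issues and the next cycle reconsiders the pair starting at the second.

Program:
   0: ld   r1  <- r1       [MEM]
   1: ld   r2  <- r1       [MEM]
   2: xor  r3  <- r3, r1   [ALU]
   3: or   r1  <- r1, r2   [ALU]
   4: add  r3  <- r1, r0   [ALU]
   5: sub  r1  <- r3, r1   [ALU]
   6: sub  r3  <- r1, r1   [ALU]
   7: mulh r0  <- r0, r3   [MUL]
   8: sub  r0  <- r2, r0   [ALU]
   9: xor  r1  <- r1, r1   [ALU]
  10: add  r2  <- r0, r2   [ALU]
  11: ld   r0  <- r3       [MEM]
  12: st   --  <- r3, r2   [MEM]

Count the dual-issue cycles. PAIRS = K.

  cy0 -> i0 (ld) no-port MEM/MEM
  cy1 -> i1+i2 (ld/xor) 2-wide
  cy2 -> i3 (or) RAW r1
  cy3 -> i4 (add) RAW r3
  cy4 -> i5 (sub) RAW r1
  cy5 -> i6 (sub) RAW r3
  cy6 -> i7 (mulh) RAW+WAW r0
  cy7 -> i8+i9 (sub/xor) 2-wide
  cy8 -> i10+i11 (add/ld) 2-wide
  cy9 -> i12 (st) tail

PAIRS = 3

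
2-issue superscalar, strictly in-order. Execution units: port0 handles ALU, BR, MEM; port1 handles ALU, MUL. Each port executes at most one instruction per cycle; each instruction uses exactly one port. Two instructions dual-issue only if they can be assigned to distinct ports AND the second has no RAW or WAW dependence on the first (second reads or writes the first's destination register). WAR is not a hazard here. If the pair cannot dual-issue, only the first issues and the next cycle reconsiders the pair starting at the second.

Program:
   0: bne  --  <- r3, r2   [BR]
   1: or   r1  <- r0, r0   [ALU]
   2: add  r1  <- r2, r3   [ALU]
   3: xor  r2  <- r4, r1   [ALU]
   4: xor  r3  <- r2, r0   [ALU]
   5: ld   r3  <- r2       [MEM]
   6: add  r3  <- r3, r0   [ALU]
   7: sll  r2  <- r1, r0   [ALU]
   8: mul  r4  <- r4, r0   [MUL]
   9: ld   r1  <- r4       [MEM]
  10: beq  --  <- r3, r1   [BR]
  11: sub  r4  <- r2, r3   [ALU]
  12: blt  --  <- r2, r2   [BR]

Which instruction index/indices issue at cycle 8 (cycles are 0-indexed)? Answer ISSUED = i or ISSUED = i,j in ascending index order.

0. bne.BR/or.ALU @i0,i1  | pair
1. add.ALU @i2  | RAW r1
2. xor.ALU @i3  | RAW r2
3. xor.ALU @i4  | WAW r3
4. ld.MEM @i5  | RAW+WAW r3
5. add.ALU/sll.ALU @i6,i7  | pair
6. mul.MUL @i8  | RAW r4
7. ld.MEM @i9  | no-port MEM/BR
8. beq.BR/sub.ALU @i10,i11  | pair
9. blt.BR @i12  | tail

ISSUED = 10,11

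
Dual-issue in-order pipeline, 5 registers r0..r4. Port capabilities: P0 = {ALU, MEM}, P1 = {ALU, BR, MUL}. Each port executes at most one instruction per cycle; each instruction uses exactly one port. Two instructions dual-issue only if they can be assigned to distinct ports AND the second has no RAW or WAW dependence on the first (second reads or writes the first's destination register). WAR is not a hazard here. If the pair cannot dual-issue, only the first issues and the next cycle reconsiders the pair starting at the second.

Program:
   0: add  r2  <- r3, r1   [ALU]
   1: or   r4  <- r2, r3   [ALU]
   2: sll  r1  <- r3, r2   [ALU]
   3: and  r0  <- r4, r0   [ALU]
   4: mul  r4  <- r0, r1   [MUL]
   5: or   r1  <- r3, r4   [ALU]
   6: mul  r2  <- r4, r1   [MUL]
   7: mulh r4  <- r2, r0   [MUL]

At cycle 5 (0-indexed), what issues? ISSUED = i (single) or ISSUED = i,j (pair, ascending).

[0] i0  add.ALU  -- RAW r2
[1] i1&i2  or.ALU;sll.ALU  -- 2-wide
[2] i3  and.ALU  -- RAW r0
[3] i4  mul.MUL  -- RAW r4
[4] i5  or.ALU  -- RAW r1
[5] i6  mul.MUL  -- no-port MUL/MUL
[6] i7  mulh.MUL  -- tail

ISSUED = 6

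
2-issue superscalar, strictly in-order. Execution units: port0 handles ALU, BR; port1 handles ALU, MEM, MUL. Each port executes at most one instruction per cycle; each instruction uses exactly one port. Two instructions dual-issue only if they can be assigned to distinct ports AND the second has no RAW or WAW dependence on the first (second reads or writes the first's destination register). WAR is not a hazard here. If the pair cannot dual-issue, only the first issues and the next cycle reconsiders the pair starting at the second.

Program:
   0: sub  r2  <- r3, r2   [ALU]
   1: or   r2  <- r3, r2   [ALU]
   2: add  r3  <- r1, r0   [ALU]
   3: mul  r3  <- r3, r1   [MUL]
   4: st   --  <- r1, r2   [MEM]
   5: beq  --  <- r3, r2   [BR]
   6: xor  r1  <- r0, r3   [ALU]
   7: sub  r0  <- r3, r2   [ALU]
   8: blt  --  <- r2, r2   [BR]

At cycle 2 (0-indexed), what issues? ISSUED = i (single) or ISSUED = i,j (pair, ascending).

ISSUED = 3

  cy0 -> i0 (sub.ALU) RAW+WAW r2
  cy1 -> i1&i2 (or.ALU+add.ALU) pair
  cy2 -> i3 (mul.MUL) no-port MUL/MEM
  cy3 -> i4&i5 (st.MEM+beq.BR) pair
  cy4 -> i6&i7 (xor.ALU+sub.ALU) pair
  cy5 -> i8 (blt.BR) tail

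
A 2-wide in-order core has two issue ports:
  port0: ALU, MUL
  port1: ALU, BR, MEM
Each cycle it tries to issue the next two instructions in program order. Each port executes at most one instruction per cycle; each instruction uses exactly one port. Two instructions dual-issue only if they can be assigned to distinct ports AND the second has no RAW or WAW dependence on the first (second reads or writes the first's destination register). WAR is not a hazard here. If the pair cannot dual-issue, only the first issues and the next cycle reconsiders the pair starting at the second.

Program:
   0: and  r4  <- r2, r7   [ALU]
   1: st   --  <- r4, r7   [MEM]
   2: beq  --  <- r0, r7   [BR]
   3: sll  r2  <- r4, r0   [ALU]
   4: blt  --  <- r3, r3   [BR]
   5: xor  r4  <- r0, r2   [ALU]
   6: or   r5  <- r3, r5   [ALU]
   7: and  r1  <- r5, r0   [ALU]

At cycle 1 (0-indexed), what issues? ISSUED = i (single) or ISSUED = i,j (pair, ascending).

[0] i0  and.ALU  -- RAW r4
[1] i1  st.MEM  -- no-port MEM/BR
[2] i2+i3  beq.BR;sll.ALU  -- pair
[3] i4+i5  blt.BR;xor.ALU  -- pair
[4] i6  or.ALU  -- RAW r5
[5] i7  and.ALU  -- tail

ISSUED = 1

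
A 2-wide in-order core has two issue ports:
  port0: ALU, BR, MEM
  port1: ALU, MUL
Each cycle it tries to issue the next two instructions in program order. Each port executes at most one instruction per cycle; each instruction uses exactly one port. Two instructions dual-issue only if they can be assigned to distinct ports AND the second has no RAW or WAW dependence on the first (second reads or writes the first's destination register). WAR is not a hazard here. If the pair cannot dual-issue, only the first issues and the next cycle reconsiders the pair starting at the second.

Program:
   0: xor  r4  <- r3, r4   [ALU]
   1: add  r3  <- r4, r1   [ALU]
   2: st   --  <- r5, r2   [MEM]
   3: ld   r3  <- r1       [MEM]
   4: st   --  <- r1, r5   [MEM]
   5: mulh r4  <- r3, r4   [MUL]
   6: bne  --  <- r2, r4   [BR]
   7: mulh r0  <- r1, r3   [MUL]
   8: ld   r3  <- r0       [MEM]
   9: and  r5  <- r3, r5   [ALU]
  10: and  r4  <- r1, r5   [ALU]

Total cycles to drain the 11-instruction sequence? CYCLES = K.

CYCLES = 8

[0] i0  xor  -- RAW r4
[1] i1+i2  add/st  -- pair
[2] i3  ld  -- no-port MEM/MEM
[3] i4+i5  st/mulh  -- pair
[4] i6+i7  bne/mulh  -- pair
[5] i8  ld  -- RAW r3
[6] i9  and  -- RAW r5
[7] i10  and  -- tail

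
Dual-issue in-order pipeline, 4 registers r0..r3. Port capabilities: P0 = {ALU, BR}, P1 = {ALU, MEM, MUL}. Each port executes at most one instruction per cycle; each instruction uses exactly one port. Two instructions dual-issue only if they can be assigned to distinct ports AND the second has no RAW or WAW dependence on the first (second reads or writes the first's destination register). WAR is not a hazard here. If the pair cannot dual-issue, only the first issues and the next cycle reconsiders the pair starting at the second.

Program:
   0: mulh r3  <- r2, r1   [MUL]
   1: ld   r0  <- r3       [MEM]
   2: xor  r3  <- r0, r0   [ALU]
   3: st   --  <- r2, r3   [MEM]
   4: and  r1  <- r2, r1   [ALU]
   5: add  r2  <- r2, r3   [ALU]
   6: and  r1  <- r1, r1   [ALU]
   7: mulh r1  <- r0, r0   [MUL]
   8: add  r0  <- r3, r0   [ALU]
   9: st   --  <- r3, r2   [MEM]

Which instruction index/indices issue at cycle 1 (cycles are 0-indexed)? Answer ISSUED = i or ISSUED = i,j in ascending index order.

ISSUED = 1

0. mulh @i0  | no-port MUL/MEM
1. ld @i1  | RAW r0
2. xor @i2  | RAW r3
3. st and @i3/i4  | 2-wide
4. add and @i5/i6  | 2-wide
5. mulh add @i7/i8  | 2-wide
6. st @i9  | tail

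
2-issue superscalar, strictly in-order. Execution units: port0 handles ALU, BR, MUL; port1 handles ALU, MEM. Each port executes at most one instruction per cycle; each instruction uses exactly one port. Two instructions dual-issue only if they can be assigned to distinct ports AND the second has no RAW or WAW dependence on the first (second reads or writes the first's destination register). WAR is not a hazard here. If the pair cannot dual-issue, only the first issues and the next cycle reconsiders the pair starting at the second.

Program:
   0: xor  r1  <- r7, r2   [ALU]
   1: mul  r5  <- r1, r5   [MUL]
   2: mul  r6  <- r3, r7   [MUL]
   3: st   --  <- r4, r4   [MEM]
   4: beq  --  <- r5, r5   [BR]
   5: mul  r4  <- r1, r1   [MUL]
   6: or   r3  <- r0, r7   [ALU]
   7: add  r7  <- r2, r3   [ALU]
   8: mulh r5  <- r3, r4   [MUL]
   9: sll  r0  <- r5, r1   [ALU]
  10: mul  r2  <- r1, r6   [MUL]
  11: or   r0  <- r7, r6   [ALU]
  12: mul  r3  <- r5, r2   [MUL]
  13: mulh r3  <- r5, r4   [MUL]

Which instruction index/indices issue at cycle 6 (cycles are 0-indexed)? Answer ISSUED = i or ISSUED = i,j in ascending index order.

ISSUED = 9,10

#0 head=0: xor i0 RAW r1
#1 head=1: mul i1 no-port MUL/MUL
#2 head=2: mul st i2+i3 pair
#3 head=4: beq i4 no-port BR/MUL
#4 head=5: mul or i5+i6 pair
#5 head=7: add mulh i7+i8 pair
#6 head=9: sll mul i9+i10 pair
#7 head=11: or mul i11+i12 pair
#8 head=13: mulh i13 tail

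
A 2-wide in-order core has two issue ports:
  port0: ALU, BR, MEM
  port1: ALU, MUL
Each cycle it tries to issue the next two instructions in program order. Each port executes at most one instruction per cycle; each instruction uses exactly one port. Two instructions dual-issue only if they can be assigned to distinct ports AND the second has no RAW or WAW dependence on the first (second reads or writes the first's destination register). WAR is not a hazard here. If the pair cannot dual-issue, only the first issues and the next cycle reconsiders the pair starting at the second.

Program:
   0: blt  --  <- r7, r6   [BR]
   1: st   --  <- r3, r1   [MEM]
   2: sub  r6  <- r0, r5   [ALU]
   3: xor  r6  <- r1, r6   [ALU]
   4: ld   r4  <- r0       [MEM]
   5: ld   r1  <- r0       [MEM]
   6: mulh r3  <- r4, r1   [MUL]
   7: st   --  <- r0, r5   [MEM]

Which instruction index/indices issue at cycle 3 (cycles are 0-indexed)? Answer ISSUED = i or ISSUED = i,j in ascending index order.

t=0 i0:blt.BR ; no-port BR/MEM
t=1 i1/i2:st.MEM/sub.ALU ; 2-wide
t=2 i3/i4:xor.ALU/ld.MEM ; 2-wide
t=3 i5:ld.MEM ; RAW r1
t=4 i6/i7:mulh.MUL/st.MEM ; 2-wide

ISSUED = 5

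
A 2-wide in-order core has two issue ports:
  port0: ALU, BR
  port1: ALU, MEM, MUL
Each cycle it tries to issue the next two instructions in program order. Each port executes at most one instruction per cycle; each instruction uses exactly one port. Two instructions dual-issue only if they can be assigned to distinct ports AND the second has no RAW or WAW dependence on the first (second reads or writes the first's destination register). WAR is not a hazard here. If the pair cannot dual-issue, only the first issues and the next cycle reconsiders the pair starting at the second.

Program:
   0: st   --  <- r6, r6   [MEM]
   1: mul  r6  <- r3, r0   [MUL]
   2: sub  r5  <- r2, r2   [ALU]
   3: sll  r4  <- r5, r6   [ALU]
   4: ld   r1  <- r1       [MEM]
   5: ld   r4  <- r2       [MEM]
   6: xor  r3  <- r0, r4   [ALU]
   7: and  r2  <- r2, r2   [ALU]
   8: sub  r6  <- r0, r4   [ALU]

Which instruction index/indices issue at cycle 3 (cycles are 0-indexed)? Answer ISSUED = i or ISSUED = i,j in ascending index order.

ISSUED = 5

  cy0 -> i0 (st) no-port MEM/MUL
  cy1 -> i1&i2 (mul/sub) dual
  cy2 -> i3&i4 (sll/ld) dual
  cy3 -> i5 (ld) RAW r4
  cy4 -> i6&i7 (xor/and) dual
  cy5 -> i8 (sub) tail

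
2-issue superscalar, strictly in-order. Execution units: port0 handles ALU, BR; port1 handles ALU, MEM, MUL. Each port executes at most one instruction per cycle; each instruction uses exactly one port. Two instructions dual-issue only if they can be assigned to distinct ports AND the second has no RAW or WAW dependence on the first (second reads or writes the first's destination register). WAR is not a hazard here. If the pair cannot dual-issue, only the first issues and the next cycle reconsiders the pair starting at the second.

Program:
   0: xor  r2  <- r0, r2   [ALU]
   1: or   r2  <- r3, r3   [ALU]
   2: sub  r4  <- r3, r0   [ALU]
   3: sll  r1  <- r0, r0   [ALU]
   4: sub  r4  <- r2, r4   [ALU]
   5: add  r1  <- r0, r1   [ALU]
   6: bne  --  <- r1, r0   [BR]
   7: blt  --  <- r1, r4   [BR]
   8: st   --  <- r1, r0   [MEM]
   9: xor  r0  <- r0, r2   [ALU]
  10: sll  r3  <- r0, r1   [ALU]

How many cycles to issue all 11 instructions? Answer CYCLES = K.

[0] i0  xor.ALU  -- WAW r2
[1] i1,i2  or.ALU+sub.ALU  -- pair
[2] i3,i4  sll.ALU+sub.ALU  -- pair
[3] i5  add.ALU  -- RAW r1
[4] i6  bne.BR  -- no-port BR/BR
[5] i7,i8  blt.BR+st.MEM  -- pair
[6] i9  xor.ALU  -- RAW r0
[7] i10  sll.ALU  -- tail

CYCLES = 8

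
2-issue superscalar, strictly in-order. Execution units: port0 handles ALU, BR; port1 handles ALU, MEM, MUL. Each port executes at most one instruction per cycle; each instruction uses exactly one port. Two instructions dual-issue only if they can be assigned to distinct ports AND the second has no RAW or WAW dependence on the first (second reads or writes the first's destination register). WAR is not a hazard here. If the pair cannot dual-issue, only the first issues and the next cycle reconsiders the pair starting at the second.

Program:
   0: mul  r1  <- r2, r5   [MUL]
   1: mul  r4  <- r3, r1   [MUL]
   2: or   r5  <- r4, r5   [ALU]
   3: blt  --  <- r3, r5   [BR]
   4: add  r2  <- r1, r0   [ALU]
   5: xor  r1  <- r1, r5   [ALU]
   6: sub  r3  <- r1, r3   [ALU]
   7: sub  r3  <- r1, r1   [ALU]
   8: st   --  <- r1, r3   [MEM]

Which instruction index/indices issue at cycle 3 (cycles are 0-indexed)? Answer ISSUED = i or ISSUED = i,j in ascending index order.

ISSUED = 3,4

#0 head=0: mul.MUL i0 no-port MUL/MUL
#1 head=1: mul.MUL i1 RAW r4
#2 head=2: or.ALU i2 RAW r5
#3 head=3: blt.BR;add.ALU i3+i4 2-wide
#4 head=5: xor.ALU i5 RAW r1
#5 head=6: sub.ALU i6 WAW r3
#6 head=7: sub.ALU i7 RAW r3
#7 head=8: st.MEM i8 tail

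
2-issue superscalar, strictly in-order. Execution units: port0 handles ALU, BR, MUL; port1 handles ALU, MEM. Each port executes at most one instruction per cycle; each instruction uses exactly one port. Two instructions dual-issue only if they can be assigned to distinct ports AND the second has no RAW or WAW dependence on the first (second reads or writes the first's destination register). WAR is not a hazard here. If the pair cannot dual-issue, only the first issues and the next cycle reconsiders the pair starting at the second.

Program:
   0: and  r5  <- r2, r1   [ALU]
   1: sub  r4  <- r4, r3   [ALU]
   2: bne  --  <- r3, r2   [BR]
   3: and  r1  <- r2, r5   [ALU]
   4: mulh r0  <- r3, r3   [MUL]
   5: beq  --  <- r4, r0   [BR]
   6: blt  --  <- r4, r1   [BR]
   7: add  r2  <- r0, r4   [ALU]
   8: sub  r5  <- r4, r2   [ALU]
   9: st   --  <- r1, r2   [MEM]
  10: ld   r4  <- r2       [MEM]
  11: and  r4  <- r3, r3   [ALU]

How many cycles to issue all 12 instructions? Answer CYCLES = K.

CYCLES = 8

  cy0 -> i0+i1 (and/sub) 2-wide
  cy1 -> i2+i3 (bne/and) 2-wide
  cy2 -> i4 (mulh) no-port MUL/BR
  cy3 -> i5 (beq) no-port BR/BR
  cy4 -> i6+i7 (blt/add) 2-wide
  cy5 -> i8+i9 (sub/st) 2-wide
  cy6 -> i10 (ld) WAW r4
  cy7 -> i11 (and) tail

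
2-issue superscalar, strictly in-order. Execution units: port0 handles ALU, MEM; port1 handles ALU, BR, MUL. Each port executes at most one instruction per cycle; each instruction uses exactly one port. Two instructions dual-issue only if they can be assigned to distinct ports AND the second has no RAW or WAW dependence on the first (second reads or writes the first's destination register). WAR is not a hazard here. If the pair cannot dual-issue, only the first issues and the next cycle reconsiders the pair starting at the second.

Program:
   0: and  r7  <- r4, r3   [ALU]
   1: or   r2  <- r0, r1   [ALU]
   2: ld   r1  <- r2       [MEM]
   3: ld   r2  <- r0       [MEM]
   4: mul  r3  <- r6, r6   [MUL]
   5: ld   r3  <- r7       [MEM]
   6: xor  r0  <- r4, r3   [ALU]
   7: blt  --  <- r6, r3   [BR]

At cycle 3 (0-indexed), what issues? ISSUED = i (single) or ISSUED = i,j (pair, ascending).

ISSUED = 5

0. and.ALU/or.ALU @i0&i1  | dual
1. ld.MEM @i2  | no-port MEM/MEM
2. ld.MEM/mul.MUL @i3&i4  | dual
3. ld.MEM @i5  | RAW r3
4. xor.ALU/blt.BR @i6&i7  | dual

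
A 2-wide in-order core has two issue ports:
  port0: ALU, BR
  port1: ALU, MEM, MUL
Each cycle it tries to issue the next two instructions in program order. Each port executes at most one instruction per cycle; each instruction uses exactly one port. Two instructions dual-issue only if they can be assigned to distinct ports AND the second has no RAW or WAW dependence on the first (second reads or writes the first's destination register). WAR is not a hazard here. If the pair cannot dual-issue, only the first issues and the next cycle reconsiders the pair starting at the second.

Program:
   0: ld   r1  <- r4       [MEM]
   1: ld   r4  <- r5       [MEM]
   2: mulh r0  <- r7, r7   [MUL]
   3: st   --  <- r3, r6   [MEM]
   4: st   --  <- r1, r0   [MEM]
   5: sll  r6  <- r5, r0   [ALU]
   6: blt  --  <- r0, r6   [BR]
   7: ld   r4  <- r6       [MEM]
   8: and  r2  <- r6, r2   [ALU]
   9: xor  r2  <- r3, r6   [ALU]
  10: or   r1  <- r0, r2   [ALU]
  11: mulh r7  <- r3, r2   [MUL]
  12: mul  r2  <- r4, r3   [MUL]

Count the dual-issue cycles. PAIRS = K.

#0 head=0: ld i0 no-port MEM/MEM
#1 head=1: ld i1 no-port MEM/MUL
#2 head=2: mulh i2 no-port MUL/MEM
#3 head=3: st i3 no-port MEM/MEM
#4 head=4: st;sll i4,i5 2-wide
#5 head=6: blt;ld i6,i7 2-wide
#6 head=8: and i8 WAW r2
#7 head=9: xor i9 RAW r2
#8 head=10: or;mulh i10,i11 2-wide
#9 head=12: mul i12 tail

PAIRS = 3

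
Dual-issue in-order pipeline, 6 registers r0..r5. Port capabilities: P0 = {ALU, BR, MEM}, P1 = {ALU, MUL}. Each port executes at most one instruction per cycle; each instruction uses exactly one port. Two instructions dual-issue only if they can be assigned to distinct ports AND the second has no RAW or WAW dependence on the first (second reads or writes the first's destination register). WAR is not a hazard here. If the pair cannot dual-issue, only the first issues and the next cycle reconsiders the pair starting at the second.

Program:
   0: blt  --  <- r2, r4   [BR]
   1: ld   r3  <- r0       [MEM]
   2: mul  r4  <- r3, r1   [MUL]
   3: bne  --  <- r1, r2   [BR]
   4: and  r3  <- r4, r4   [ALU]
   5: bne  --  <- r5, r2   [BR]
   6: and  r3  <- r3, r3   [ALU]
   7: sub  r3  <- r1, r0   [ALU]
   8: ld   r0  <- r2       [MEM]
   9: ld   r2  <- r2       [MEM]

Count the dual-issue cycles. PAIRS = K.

[0] i0  blt.BR  -- no-port BR/MEM
[1] i1  ld.MEM  -- RAW r3
[2] i2+i3  mul.MUL/bne.BR  -- pair
[3] i4+i5  and.ALU/bne.BR  -- pair
[4] i6  and.ALU  -- WAW r3
[5] i7+i8  sub.ALU/ld.MEM  -- pair
[6] i9  ld.MEM  -- tail

PAIRS = 3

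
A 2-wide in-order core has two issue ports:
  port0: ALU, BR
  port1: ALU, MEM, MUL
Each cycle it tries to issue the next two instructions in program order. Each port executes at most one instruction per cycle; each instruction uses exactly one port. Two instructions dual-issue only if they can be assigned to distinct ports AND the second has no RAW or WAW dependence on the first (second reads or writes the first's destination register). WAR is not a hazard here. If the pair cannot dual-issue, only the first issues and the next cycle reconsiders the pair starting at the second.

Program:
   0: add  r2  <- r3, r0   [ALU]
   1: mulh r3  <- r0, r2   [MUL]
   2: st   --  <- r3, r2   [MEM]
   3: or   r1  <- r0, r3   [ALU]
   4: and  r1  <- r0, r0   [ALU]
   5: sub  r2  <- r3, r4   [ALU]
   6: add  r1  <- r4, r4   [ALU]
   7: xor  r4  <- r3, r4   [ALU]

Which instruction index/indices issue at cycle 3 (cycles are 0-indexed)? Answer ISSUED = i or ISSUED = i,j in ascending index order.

ISSUED = 4,5

[0] i0  add  -- RAW r2
[1] i1  mulh  -- no-port MUL/MEM
[2] i2,i3  st/or  -- dual
[3] i4,i5  and/sub  -- dual
[4] i6,i7  add/xor  -- dual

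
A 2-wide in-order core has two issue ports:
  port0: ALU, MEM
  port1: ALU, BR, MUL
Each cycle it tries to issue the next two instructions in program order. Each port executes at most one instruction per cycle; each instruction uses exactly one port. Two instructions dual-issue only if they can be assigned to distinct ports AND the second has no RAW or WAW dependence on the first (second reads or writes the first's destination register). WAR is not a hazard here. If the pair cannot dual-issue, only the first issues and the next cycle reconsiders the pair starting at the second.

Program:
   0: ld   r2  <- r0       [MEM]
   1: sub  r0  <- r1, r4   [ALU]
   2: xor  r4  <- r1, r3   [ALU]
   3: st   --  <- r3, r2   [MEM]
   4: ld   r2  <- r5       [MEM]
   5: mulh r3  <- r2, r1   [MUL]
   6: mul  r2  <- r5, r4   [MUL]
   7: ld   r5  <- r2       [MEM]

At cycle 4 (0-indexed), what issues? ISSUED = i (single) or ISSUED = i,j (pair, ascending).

ISSUED = 6

[0] i0+i1  ld.MEM sub.ALU  -- 2-wide
[1] i2+i3  xor.ALU st.MEM  -- 2-wide
[2] i4  ld.MEM  -- RAW r2
[3] i5  mulh.MUL  -- no-port MUL/MUL
[4] i6  mul.MUL  -- RAW r2
[5] i7  ld.MEM  -- tail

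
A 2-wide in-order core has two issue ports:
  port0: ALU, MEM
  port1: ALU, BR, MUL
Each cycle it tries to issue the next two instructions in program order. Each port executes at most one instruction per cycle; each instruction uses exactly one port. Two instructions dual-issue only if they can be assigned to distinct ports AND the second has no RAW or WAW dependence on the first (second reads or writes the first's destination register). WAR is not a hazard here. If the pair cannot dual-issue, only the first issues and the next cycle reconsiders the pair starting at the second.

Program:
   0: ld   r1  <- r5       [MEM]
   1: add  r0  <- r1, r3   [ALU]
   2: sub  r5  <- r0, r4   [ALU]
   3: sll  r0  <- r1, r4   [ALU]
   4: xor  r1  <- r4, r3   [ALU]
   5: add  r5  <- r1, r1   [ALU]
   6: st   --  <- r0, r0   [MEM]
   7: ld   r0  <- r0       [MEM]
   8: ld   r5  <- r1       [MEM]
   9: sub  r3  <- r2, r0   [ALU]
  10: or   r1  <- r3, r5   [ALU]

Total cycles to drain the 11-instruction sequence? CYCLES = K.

c0: i0 ld.MEM  RAW r1
c1: i1 add.ALU  RAW r0
c2: i2&i3 sub.ALU+sll.ALU  dual
c3: i4 xor.ALU  RAW r1
c4: i5&i6 add.ALU+st.MEM  dual
c5: i7 ld.MEM  no-port MEM/MEM
c6: i8&i9 ld.MEM+sub.ALU  dual
c7: i10 or.ALU  tail

CYCLES = 8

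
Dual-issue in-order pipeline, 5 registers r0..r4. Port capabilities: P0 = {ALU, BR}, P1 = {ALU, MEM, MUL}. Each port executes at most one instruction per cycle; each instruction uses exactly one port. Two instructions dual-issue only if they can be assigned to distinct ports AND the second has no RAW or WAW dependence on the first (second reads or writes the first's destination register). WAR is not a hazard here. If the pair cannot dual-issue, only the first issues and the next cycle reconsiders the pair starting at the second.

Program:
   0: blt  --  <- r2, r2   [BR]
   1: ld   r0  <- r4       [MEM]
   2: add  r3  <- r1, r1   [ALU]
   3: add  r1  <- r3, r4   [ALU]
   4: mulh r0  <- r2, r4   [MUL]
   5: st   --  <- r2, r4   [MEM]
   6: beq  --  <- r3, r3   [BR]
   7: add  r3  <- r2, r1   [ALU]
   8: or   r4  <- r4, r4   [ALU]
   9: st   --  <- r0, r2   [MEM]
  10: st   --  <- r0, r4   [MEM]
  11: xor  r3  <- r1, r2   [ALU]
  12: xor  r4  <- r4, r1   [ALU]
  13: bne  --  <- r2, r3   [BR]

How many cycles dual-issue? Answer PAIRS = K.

PAIRS = 6

0. blt.BR;ld.MEM @i0,i1  | dual
1. add.ALU @i2  | RAW r3
2. add.ALU;mulh.MUL @i3,i4  | dual
3. st.MEM;beq.BR @i5,i6  | dual
4. add.ALU;or.ALU @i7,i8  | dual
5. st.MEM @i9  | no-port MEM/MEM
6. st.MEM;xor.ALU @i10,i11  | dual
7. xor.ALU;bne.BR @i12,i13  | dual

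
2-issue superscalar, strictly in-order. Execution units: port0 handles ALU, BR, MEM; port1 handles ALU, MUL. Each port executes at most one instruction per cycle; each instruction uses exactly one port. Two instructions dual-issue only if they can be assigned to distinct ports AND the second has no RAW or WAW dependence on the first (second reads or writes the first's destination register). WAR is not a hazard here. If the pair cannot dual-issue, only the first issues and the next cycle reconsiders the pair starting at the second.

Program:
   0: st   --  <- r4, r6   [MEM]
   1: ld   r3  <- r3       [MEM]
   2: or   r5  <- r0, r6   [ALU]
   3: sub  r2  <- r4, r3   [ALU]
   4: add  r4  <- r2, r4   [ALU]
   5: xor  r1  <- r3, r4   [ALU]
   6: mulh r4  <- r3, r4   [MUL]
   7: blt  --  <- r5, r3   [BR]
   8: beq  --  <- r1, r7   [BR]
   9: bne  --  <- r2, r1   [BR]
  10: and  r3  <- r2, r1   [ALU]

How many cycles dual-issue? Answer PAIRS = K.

PAIRS = 3

t=0 i0:st.MEM ; no-port MEM/MEM
t=1 i1,i2:ld.MEM or.ALU ; 2-wide
t=2 i3:sub.ALU ; RAW r2
t=3 i4:add.ALU ; RAW r4
t=4 i5,i6:xor.ALU mulh.MUL ; 2-wide
t=5 i7:blt.BR ; no-port BR/BR
t=6 i8:beq.BR ; no-port BR/BR
t=7 i9,i10:bne.BR and.ALU ; 2-wide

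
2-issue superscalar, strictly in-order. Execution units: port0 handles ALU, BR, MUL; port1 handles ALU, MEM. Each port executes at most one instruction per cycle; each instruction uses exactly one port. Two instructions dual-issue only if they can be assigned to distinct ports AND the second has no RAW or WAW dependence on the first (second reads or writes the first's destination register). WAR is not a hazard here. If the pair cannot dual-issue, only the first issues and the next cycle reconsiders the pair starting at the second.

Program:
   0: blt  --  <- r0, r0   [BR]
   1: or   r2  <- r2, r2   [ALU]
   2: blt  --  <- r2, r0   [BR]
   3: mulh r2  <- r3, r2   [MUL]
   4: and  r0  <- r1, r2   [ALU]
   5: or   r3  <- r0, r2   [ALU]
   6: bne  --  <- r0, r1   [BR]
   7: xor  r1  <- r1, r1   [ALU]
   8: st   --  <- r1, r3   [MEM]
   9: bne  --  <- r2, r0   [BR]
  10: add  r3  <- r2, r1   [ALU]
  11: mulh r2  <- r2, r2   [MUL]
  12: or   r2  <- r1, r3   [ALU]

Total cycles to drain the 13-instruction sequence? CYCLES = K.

CYCLES = 9

[0] i0,i1  blt.BR or.ALU  -- 2-wide
[1] i2  blt.BR  -- no-port BR/MUL
[2] i3  mulh.MUL  -- RAW r2
[3] i4  and.ALU  -- RAW r0
[4] i5,i6  or.ALU bne.BR  -- 2-wide
[5] i7  xor.ALU  -- RAW r1
[6] i8,i9  st.MEM bne.BR  -- 2-wide
[7] i10,i11  add.ALU mulh.MUL  -- 2-wide
[8] i12  or.ALU  -- tail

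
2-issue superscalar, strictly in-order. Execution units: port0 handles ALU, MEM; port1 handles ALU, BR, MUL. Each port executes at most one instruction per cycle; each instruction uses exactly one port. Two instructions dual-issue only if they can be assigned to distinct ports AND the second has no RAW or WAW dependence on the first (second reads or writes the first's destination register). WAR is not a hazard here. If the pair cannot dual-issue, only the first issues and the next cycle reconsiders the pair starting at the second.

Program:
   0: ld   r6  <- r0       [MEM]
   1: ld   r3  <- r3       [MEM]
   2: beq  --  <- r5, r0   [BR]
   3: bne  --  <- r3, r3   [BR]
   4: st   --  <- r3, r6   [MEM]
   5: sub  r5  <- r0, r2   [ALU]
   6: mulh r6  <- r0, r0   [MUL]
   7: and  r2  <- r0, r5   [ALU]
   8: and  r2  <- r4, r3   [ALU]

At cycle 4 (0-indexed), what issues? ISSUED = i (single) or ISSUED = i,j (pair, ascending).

t=0 i0:ld ; no-port MEM/MEM
t=1 i1,i2:ld beq ; pair
t=2 i3,i4:bne st ; pair
t=3 i5,i6:sub mulh ; pair
t=4 i7:and ; WAW r2
t=5 i8:and ; tail

ISSUED = 7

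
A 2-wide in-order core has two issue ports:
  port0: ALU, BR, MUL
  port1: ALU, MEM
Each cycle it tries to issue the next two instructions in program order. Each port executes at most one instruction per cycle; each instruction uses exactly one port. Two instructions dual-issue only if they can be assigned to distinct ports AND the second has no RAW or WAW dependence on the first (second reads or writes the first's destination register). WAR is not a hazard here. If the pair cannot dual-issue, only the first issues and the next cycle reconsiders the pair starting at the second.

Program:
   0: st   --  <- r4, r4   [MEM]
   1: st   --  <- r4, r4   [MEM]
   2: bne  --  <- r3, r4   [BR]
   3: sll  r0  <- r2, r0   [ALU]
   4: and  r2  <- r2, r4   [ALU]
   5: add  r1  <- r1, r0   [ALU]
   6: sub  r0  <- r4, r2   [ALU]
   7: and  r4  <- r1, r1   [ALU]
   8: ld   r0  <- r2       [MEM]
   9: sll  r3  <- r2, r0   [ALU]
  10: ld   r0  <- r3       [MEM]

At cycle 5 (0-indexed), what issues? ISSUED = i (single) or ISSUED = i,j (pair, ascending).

ISSUED = 9

t=0 i0:st.MEM ; no-port MEM/MEM
t=1 i1&i2:st.MEM/bne.BR ; dual
t=2 i3&i4:sll.ALU/and.ALU ; dual
t=3 i5&i6:add.ALU/sub.ALU ; dual
t=4 i7&i8:and.ALU/ld.MEM ; dual
t=5 i9:sll.ALU ; RAW r3
t=6 i10:ld.MEM ; tail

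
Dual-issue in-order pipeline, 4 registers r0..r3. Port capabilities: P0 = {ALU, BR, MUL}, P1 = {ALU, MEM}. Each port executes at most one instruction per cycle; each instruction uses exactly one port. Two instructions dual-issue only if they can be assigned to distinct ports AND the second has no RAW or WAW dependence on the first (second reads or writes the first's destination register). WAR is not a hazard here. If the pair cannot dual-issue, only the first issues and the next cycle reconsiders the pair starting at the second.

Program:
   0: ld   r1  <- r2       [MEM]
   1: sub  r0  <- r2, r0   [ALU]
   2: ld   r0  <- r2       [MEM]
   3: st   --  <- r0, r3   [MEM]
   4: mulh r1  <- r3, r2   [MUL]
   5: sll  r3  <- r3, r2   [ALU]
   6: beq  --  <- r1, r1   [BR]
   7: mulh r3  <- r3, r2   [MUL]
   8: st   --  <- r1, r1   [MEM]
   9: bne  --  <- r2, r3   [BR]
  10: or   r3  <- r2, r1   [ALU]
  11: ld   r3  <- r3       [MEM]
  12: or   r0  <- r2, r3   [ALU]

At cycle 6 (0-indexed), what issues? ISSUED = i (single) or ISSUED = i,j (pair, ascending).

ISSUED = 11

  cy0 -> i0+i1 (ld.MEM+sub.ALU) 2-wide
  cy1 -> i2 (ld.MEM) no-port MEM/MEM
  cy2 -> i3+i4 (st.MEM+mulh.MUL) 2-wide
  cy3 -> i5+i6 (sll.ALU+beq.BR) 2-wide
  cy4 -> i7+i8 (mulh.MUL+st.MEM) 2-wide
  cy5 -> i9+i10 (bne.BR+or.ALU) 2-wide
  cy6 -> i11 (ld.MEM) RAW r3
  cy7 -> i12 (or.ALU) tail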